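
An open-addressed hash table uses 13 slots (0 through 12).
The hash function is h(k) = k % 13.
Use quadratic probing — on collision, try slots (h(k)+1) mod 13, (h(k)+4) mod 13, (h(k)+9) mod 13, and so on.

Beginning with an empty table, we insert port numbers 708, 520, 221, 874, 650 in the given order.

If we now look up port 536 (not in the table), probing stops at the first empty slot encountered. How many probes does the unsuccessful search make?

708: h=6 => slot 6
520: h=0 => slot 0
221: h=0, probe 0,1 => slot 1
874: h=3 => slot 3
650: h=0, probe 0,1,4 => slot 4
Table: [520, 221, —, 874, 650, —, 708, —, —, —, —, —, —]
Lookup 536: h=3, probe 3,4,7 → slot 7 empty, not found.

3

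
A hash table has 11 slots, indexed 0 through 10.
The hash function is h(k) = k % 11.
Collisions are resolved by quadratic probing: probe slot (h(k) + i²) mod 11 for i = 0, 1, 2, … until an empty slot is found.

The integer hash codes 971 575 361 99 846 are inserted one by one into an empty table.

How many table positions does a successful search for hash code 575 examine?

971: h=3 -> slot 3
575: h=3, probe 3,4 -> slot 4
361: h=9 -> slot 9
99: h=0 -> slot 0
846: h=10 -> slot 10
Table: [99, _, _, 971, 575, _, _, _, _, 361, 846]
Lookup 575: h=3, probe 3,4 → found at 4.

2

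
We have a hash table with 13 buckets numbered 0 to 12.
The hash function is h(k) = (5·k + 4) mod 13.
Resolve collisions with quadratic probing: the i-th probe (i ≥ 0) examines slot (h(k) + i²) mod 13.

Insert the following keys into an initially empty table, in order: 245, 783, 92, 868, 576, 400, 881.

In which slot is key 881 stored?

5

245 hashes to 7; slot 7 is free → place at 7.
783 hashes to 6; slot 6 is free → place at 6.
92 hashes to 9; slot 9 is free → place at 9.
868 hashes to 2; slot 2 is free → place at 2.
576 hashes to 11; slot 11 is free → place at 11.
400 hashes to 2; 2 taken → place at 3.
881 hashes to 2; 2,3,6,11 taken → place at 5.
Table: [_, _, 868, 400, _, 881, 783, 245, _, 92, _, 576, _]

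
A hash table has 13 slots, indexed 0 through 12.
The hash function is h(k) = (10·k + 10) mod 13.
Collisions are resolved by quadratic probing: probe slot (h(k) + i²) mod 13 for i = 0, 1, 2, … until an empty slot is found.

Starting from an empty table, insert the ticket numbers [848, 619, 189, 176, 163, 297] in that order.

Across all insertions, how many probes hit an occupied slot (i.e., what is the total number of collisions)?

4

848: h=1 => slot 1
619: h=12 => slot 12
189: h=2 => slot 2
176: h=2, probe 2,3 => slot 3
163: h=2, probe 2,3,6 => slot 6
297: h=3, probe 3,4 => slot 4
Table: [—, 848, 189, 176, 297, —, 163, —, —, —, —, —, 619]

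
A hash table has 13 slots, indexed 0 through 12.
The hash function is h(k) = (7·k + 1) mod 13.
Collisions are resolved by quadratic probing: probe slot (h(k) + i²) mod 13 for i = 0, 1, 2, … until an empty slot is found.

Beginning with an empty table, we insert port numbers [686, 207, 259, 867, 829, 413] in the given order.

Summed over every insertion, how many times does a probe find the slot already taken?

6

686: h=6 → slot 6
207: h=7 → slot 7
259: h=7, probe 7,8 → slot 8
867: h=12 → slot 12
829: h=6, probe 6,7,10 → slot 10
413: h=6, probe 6,7,10,2 → slot 2
Table: [—, —, 413, —, —, —, 686, 207, 259, —, 829, —, 867]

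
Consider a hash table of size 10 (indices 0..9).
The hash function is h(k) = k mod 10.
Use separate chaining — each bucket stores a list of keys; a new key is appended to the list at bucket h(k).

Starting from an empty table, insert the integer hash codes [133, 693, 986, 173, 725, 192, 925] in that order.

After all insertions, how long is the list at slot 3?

Insert 133: h=3, bucket 3 empty -> new chain.
Insert 693: h=3, bucket 3 nonempty -> append to chain.
Insert 986: h=6, bucket 6 empty -> new chain.
Insert 173: h=3, bucket 3 nonempty -> append to chain.
Insert 725: h=5, bucket 5 empty -> new chain.
Insert 192: h=2, bucket 2 empty -> new chain.
Insert 925: h=5, bucket 5 nonempty -> append to chain.
Final buckets:
0: _
1: _
2: 192
3: 133 -> 693 -> 173
4: _
5: 725 -> 925
6: 986
7: _
8: _
9: _

3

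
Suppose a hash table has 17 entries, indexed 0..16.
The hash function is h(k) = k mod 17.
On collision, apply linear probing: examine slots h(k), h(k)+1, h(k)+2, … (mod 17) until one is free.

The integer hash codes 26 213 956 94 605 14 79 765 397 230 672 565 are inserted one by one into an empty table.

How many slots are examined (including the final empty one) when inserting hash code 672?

8

26 hashes to 9; slot 9 is free => place at 9.
213 hashes to 9; 9 taken => place at 10.
956 hashes to 4; slot 4 is free => place at 4.
94 hashes to 9; 9,10 taken => place at 11.
605 hashes to 10; 10,11 taken => place at 12.
14 hashes to 14; slot 14 is free => place at 14.
79 hashes to 11; 11,12 taken => place at 13.
765 hashes to 0; slot 0 is free => place at 0.
397 hashes to 6; slot 6 is free => place at 6.
230 hashes to 9; 9,10,11,12,13,14 taken => place at 15.
672 hashes to 9; 9,10,11,12,13,14,15 taken => place at 16.
565 hashes to 4; 4 taken => place at 5.
Table: [765, ., ., ., 956, 565, 397, ., ., 26, 213, 94, 605, 79, 14, 230, 672]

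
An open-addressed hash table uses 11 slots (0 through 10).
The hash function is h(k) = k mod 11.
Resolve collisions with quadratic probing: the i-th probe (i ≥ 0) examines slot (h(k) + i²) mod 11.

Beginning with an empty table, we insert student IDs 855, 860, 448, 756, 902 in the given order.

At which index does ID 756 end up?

855: h=8 => slot 8
860: h=2 => slot 2
448: h=8, probe 8,9 => slot 9
756: h=8, probe 8,9,1 => slot 1
902: h=0 => slot 0
Table: [902, 756, 860, -, -, -, -, -, 855, 448, -]

1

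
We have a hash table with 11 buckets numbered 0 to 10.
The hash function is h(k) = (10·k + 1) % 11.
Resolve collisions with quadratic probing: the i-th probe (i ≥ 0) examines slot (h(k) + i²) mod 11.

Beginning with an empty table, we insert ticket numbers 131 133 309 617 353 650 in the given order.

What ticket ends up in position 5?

650

Insert 131: h=2, slot 2 empty -> index 2.
Insert 133: h=0, slot 0 empty -> index 0.
Insert 309: h=0, slot 0 occupied -> index 1.
Insert 617: h=0, slots 0,1 occupied -> index 4.
Insert 353: h=0, slots 0,1,4 occupied -> index 9.
Insert 650: h=0, slots 0,1,4,9 occupied -> index 5.
Table: [133, 309, 131, ∅, 617, 650, ∅, ∅, ∅, 353, ∅]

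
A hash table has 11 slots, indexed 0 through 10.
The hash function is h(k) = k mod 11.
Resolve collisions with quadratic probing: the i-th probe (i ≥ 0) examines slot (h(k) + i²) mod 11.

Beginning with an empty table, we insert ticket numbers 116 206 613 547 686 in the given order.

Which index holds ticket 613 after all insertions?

Insert 116: h=6, slot 6 empty => index 6.
Insert 206: h=8, slot 8 empty => index 8.
Insert 613: h=8, slot 8 occupied => index 9.
Insert 547: h=8, slots 8,9 occupied => index 1.
Insert 686: h=4, slot 4 empty => index 4.
Table: [∅, 547, ∅, ∅, 686, ∅, 116, ∅, 206, 613, ∅]

9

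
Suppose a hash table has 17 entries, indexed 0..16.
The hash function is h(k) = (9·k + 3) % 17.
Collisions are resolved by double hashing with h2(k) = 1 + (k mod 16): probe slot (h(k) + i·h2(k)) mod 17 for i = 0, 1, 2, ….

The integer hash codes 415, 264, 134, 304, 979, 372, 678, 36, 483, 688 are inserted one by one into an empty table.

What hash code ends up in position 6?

Insert 415: h=15, slot 15 empty => index 15.
Insert 264: h=16, slot 16 empty => index 16.
Insert 134: h=2, slot 2 empty => index 2.
Insert 304: h=2, h2=1, slot 2 occupied => index 3.
Insert 979: h=8, slot 8 empty => index 8.
Insert 372: h=2, h2=5, slot 2 occupied => index 7.
Insert 678: h=2, h2=7, slot 2 occupied => index 9.
Insert 36: h=4, slot 4 empty => index 4.
Insert 483: h=15, h2=4, slots 15,2 occupied => index 6.
Insert 688: h=7, h2=1, slots 7,8,9 occupied => index 10.
Table: [-, -, 134, 304, 36, -, 483, 372, 979, 678, 688, -, -, -, -, 415, 264]

483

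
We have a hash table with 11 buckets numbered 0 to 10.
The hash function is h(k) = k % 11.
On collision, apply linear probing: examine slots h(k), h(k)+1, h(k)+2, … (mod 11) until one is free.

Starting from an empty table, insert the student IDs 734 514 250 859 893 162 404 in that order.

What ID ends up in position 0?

734: h=8 -> slot 8
514: h=8, probe 8,9 -> slot 9
250: h=8, probe 8,9,10 -> slot 10
859: h=1 -> slot 1
893: h=2 -> slot 2
162: h=8, probe 8,9,10,0 -> slot 0
404: h=8, probe 8,9,10,0,1,2,3 -> slot 3
Table: [162, 859, 893, 404, ., ., ., ., 734, 514, 250]

162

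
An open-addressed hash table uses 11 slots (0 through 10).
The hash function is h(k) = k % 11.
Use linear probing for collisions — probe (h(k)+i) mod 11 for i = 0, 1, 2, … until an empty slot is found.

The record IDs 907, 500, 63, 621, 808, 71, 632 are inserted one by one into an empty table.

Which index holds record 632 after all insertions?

0

907: h=5 -> slot 5
500: h=5, probe 5,6 -> slot 6
63: h=8 -> slot 8
621: h=5, probe 5,6,7 -> slot 7
808: h=5, probe 5,6,7,8,9 -> slot 9
71: h=5, probe 5,6,7,8,9,10 -> slot 10
632: h=5, probe 5,6,7,8,9,10,0 -> slot 0
Table: [632, ∅, ∅, ∅, ∅, 907, 500, 621, 63, 808, 71]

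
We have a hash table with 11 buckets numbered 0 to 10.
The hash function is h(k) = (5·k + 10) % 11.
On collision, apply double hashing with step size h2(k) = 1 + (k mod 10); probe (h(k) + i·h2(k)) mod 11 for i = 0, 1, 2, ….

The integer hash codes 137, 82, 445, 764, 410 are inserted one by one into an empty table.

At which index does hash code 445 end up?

8

137: h=2 => slot 2
82: h=2, h2=3, probe 2,5 => slot 5
445: h=2, h2=6, probe 2,8 => slot 8
764: h=2, h2=5, probe 2,7 => slot 7
410: h=3 => slot 3
Table: [∅, ∅, 137, 410, ∅, 82, ∅, 764, 445, ∅, ∅]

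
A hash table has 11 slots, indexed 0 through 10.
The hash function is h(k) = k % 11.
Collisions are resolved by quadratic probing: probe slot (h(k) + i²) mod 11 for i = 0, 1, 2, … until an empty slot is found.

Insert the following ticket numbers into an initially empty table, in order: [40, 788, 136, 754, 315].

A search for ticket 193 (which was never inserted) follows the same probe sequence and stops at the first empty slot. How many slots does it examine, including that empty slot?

40 hashes to 7; slot 7 is free => place at 7.
788 hashes to 7; 7 taken => place at 8.
136 hashes to 4; slot 4 is free => place at 4.
754 hashes to 6; slot 6 is free => place at 6.
315 hashes to 7; 7,8 taken => place at 0.
Table: [315, -, -, -, 136, -, 754, 40, 788, -, -]
Lookup 193: h=6, probe 6,7,10 → slot 10 empty, not found.

3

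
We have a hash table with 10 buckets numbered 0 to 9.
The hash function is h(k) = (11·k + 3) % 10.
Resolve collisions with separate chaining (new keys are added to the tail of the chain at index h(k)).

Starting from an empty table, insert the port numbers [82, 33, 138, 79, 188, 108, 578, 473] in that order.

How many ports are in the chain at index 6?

2

Insert 82: h=5, bucket 5 empty -> new chain.
Insert 33: h=6, bucket 6 empty -> new chain.
Insert 138: h=1, bucket 1 empty -> new chain.
Insert 79: h=2, bucket 2 empty -> new chain.
Insert 188: h=1, bucket 1 nonempty -> append to chain.
Insert 108: h=1, bucket 1 nonempty -> append to chain.
Insert 578: h=1, bucket 1 nonempty -> append to chain.
Insert 473: h=6, bucket 6 nonempty -> append to chain.
Final buckets:
0: —
1: 138 -> 188 -> 108 -> 578
2: 79
3: —
4: —
5: 82
6: 33 -> 473
7: —
8: —
9: —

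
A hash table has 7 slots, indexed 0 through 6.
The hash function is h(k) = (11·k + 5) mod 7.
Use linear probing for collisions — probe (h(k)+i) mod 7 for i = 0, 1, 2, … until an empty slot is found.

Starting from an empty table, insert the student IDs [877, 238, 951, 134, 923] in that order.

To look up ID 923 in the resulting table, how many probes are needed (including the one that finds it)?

3

877: h=6 => slot 6
238: h=5 => slot 5
951: h=1 => slot 1
134: h=2 => slot 2
923: h=1, probe 1,2,3 => slot 3
Table: [., 951, 134, 923, ., 238, 877]
Lookup 923: h=1, probe 1,2,3 → found at 3.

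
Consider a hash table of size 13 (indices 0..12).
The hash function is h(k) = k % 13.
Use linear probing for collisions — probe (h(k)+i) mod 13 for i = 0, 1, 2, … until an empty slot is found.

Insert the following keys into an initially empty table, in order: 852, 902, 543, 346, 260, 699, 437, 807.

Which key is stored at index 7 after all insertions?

852

852 hashes to 7; slot 7 is free -> place at 7.
902 hashes to 5; slot 5 is free -> place at 5.
543 hashes to 10; slot 10 is free -> place at 10.
346 hashes to 8; slot 8 is free -> place at 8.
260 hashes to 0; slot 0 is free -> place at 0.
699 hashes to 10; 10 taken -> place at 11.
437 hashes to 8; 8 taken -> place at 9.
807 hashes to 1; slot 1 is free -> place at 1.
Table: [260, 807, ∅, ∅, ∅, 902, ∅, 852, 346, 437, 543, 699, ∅]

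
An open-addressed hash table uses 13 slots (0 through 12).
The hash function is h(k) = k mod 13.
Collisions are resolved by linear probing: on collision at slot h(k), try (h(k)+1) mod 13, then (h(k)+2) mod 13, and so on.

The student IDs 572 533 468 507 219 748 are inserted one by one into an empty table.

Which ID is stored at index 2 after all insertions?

468

572 hashes to 0; slot 0 is free => place at 0.
533 hashes to 0; 0 taken => place at 1.
468 hashes to 0; 0,1 taken => place at 2.
507 hashes to 0; 0,1,2 taken => place at 3.
219 hashes to 11; slot 11 is free => place at 11.
748 hashes to 7; slot 7 is free => place at 7.
Table: [572, 533, 468, 507, _, _, _, 748, _, _, _, 219, _]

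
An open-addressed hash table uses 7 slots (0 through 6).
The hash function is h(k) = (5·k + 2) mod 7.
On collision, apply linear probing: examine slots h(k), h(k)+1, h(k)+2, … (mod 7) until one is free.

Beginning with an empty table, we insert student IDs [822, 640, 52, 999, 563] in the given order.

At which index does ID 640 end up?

Insert 822: h=3, slot 3 empty → index 3.
Insert 640: h=3, slot 3 occupied → index 4.
Insert 52: h=3, slots 3,4 occupied → index 5.
Insert 999: h=6, slot 6 empty → index 6.
Insert 563: h=3, slots 3,4,5,6 occupied → index 0.
Table: [563, ∅, ∅, 822, 640, 52, 999]

4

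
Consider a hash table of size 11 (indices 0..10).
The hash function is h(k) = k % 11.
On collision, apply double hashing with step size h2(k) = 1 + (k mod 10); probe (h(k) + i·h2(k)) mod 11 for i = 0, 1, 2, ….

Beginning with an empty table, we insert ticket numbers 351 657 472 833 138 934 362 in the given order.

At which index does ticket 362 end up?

351: h=10 => slot 10
657: h=8 => slot 8
472: h=10, h2=3, probe 10,2 => slot 2
833: h=8, h2=4, probe 8,1 => slot 1
138: h=6 => slot 6
934: h=10, h2=5, probe 10,4 => slot 4
362: h=10, h2=3, probe 10,2,5 => slot 5
Table: [-, 833, 472, -, 934, 362, 138, -, 657, -, 351]

5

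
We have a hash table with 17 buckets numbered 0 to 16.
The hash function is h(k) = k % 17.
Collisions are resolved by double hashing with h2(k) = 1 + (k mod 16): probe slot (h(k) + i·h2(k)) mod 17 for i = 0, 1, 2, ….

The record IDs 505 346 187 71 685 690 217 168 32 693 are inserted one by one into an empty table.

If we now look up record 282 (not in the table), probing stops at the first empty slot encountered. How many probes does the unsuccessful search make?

2

Insert 505: h=12, slot 12 empty → index 12.
Insert 346: h=6, slot 6 empty → index 6.
Insert 187: h=0, slot 0 empty → index 0.
Insert 71: h=3, slot 3 empty → index 3.
Insert 685: h=5, slot 5 empty → index 5.
Insert 690: h=10, slot 10 empty → index 10.
Insert 217: h=13, slot 13 empty → index 13.
Insert 168: h=15, slot 15 empty → index 15.
Insert 32: h=15, h2=1, slot 15 occupied → index 16.
Insert 693: h=13, h2=6, slot 13 occupied → index 2.
Table: [187, -, 693, 71, -, 685, 346, -, -, -, 690, -, 505, 217, -, 168, 32]
Lookup 282: h=10, h2=11, probe 10,4 → slot 4 empty, not found.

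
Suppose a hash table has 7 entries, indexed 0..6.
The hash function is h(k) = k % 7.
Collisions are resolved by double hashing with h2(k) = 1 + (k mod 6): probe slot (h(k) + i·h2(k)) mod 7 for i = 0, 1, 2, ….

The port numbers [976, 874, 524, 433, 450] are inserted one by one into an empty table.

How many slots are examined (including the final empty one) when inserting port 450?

976 hashes to 3; slot 3 is free → place at 3.
874 hashes to 6; slot 6 is free → place at 6.
524 hashes to 6, h2=3; 6 taken → place at 2.
433 hashes to 6, h2=2; 6 taken → place at 1.
450 hashes to 2, h2=1; 2,3 taken → place at 4.
Table: [-, 433, 524, 976, 450, -, 874]

3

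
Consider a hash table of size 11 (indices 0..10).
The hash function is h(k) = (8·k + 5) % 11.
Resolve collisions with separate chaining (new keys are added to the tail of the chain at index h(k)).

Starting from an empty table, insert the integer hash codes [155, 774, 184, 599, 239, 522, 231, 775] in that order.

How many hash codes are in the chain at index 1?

3

155 -> bucket 2
774 -> bucket 4
184 -> bucket 3
599 -> bucket 1
239 -> bucket 3 (collision)
522 -> bucket 1 (collision)
231 -> bucket 5
775 -> bucket 1 (collision)
Final buckets:
0: —
1: 599 -> 522 -> 775
2: 155
3: 184 -> 239
4: 774
5: 231
6: —
7: —
8: —
9: —
10: —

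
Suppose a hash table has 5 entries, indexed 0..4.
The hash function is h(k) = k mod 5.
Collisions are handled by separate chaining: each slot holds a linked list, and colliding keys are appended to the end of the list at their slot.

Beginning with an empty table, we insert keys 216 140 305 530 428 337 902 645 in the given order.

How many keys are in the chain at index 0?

4

Insert 216: h=1, bucket 1 empty -> new chain.
Insert 140: h=0, bucket 0 empty -> new chain.
Insert 305: h=0, bucket 0 nonempty -> append to chain.
Insert 530: h=0, bucket 0 nonempty -> append to chain.
Insert 428: h=3, bucket 3 empty -> new chain.
Insert 337: h=2, bucket 2 empty -> new chain.
Insert 902: h=2, bucket 2 nonempty -> append to chain.
Insert 645: h=0, bucket 0 nonempty -> append to chain.
Final buckets:
0: 140 -> 305 -> 530 -> 645
1: 216
2: 337 -> 902
3: 428
4: -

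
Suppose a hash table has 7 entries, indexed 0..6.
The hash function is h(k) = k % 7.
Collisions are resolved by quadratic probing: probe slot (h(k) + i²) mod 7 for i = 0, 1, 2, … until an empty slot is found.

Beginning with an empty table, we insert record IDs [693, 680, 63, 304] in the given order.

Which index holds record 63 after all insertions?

4

693 hashes to 0; slot 0 is free → place at 0.
680 hashes to 1; slot 1 is free → place at 1.
63 hashes to 0; 0,1 taken → place at 4.
304 hashes to 3; slot 3 is free → place at 3.
Table: [693, 680, -, 304, 63, -, -]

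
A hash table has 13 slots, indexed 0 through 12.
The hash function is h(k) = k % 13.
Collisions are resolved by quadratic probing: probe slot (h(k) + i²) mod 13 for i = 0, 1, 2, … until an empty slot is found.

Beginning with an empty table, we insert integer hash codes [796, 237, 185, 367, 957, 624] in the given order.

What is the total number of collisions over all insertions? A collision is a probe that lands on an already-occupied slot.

6

796: h=3 → slot 3
237: h=3, probe 3,4 → slot 4
185: h=3, probe 3,4,7 → slot 7
367: h=3, probe 3,4,7,12 → slot 12
957: h=8 → slot 8
624: h=0 → slot 0
Table: [624, _, _, 796, 237, _, _, 185, 957, _, _, _, 367]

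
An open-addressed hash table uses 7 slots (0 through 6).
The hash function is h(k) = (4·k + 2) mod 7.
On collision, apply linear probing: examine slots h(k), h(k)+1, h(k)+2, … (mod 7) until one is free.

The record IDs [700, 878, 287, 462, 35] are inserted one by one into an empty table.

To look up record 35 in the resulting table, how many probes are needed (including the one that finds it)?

4

Insert 700: h=2, slot 2 empty => index 2.
Insert 878: h=0, slot 0 empty => index 0.
Insert 287: h=2, slot 2 occupied => index 3.
Insert 462: h=2, slots 2,3 occupied => index 4.
Insert 35: h=2, slots 2,3,4 occupied => index 5.
Table: [878, _, 700, 287, 462, 35, _]
Lookup 35: h=2, probe 2,3,4,5 → found at 5.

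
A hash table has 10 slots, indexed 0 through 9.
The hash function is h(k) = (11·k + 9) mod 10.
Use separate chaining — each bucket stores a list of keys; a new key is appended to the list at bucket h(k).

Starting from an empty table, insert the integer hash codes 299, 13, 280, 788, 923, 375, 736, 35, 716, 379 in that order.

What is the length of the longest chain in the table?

Insert 299: h=8, bucket 8 empty -> new chain.
Insert 13: h=2, bucket 2 empty -> new chain.
Insert 280: h=9, bucket 9 empty -> new chain.
Insert 788: h=7, bucket 7 empty -> new chain.
Insert 923: h=2, bucket 2 nonempty -> append to chain.
Insert 375: h=4, bucket 4 empty -> new chain.
Insert 736: h=5, bucket 5 empty -> new chain.
Insert 35: h=4, bucket 4 nonempty -> append to chain.
Insert 716: h=5, bucket 5 nonempty -> append to chain.
Insert 379: h=8, bucket 8 nonempty -> append to chain.
Final buckets:
0: ∅
1: ∅
2: 13 -> 923
3: ∅
4: 375 -> 35
5: 736 -> 716
6: ∅
7: 788
8: 299 -> 379
9: 280

2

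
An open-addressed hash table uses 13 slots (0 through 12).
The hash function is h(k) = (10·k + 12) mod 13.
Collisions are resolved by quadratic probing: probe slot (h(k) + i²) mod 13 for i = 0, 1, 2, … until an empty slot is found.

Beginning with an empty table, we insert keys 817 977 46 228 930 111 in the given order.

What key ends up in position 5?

817

817: h=5 -> slot 5
977: h=6 -> slot 6
46: h=4 -> slot 4
228: h=4, probe 4,5,8 -> slot 8
930: h=4, probe 4,5,8,0 -> slot 0
111: h=4, probe 4,5,8,0,7 -> slot 7
Table: [930, ., ., ., 46, 817, 977, 111, 228, ., ., ., .]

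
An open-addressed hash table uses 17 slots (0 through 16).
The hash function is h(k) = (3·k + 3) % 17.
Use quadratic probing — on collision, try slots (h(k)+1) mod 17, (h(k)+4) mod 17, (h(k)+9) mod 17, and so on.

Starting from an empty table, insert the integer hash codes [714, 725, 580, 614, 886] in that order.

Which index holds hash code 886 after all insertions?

13

714 hashes to 3; slot 3 is free → place at 3.
725 hashes to 2; slot 2 is free → place at 2.
580 hashes to 9; slot 9 is free → place at 9.
614 hashes to 9; 9 taken → place at 10.
886 hashes to 9; 9,10 taken → place at 13.
Table: [_, _, 725, 714, _, _, _, _, _, 580, 614, _, _, 886, _, _, _]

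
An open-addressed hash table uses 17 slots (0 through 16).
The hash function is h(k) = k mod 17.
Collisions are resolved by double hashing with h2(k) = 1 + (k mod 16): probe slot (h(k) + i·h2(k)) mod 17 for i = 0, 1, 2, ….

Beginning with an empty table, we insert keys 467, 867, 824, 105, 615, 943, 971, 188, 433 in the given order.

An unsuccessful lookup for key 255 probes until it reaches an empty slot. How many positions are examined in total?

467 hashes to 8; slot 8 is free => place at 8.
867 hashes to 0; slot 0 is free => place at 0.
824 hashes to 8, h2=9; 8,0 taken => place at 9.
105 hashes to 3; slot 3 is free => place at 3.
615 hashes to 3, h2=8; 3 taken => place at 11.
943 hashes to 8, h2=16; 8 taken => place at 7.
971 hashes to 2; slot 2 is free => place at 2.
188 hashes to 1; slot 1 is free => place at 1.
433 hashes to 8, h2=2; 8 taken => place at 10.
Table: [867, 188, 971, 105, ., ., ., 943, 467, 824, 433, 615, ., ., ., ., .]
Lookup 255: h=0, h2=16, probe 0,16 → slot 16 empty, not found.

2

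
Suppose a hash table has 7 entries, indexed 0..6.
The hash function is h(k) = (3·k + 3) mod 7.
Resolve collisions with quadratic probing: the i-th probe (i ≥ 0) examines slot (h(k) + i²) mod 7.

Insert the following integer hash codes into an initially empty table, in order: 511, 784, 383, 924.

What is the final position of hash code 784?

511 hashes to 3; slot 3 is free => place at 3.
784 hashes to 3; 3 taken => place at 4.
383 hashes to 4; 4 taken => place at 5.
924 hashes to 3; 3,4 taken => place at 0.
Table: [924, -, -, 511, 784, 383, -]

4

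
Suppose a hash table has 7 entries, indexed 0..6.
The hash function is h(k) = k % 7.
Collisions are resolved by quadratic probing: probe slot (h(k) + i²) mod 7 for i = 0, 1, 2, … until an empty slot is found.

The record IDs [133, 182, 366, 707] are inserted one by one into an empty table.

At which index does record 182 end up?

1

Insert 133: h=0, slot 0 empty → index 0.
Insert 182: h=0, slot 0 occupied → index 1.
Insert 366: h=2, slot 2 empty → index 2.
Insert 707: h=0, slots 0,1 occupied → index 4.
Table: [133, 182, 366, ∅, 707, ∅, ∅]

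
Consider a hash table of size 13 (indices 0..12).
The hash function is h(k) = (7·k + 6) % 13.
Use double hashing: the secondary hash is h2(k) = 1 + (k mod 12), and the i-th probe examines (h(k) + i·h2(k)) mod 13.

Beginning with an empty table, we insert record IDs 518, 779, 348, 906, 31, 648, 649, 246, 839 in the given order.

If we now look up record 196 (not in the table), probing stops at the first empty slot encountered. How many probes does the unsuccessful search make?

518 hashes to 5; slot 5 is free -> place at 5.
779 hashes to 12; slot 12 is free -> place at 12.
348 hashes to 11; slot 11 is free -> place at 11.
906 hashes to 4; slot 4 is free -> place at 4.
31 hashes to 2; slot 2 is free -> place at 2.
648 hashes to 5, h2=1; 5 taken -> place at 6.
649 hashes to 12, h2=2; 12 taken -> place at 1.
246 hashes to 12, h2=7; 12,6 taken -> place at 0.
839 hashes to 3; slot 3 is free -> place at 3.
Table: [246, 649, 31, 839, 906, 518, 648, ∅, ∅, ∅, ∅, 348, 779]
Lookup 196: h=0, h2=5, probe 0,5,10 → slot 10 empty, not found.

3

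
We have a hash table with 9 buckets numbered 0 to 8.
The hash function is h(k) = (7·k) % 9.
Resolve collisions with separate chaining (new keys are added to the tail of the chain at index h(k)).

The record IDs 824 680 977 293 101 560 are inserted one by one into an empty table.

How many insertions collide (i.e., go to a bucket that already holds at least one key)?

824 → bucket 8
680 → bucket 8 (collision)
977 → bucket 8 (collision)
293 → bucket 8 (collision)
101 → bucket 5
560 → bucket 5 (collision)
Final buckets:
0: -
1: -
2: -
3: -
4: -
5: 101 -> 560
6: -
7: -
8: 824 -> 680 -> 977 -> 293

4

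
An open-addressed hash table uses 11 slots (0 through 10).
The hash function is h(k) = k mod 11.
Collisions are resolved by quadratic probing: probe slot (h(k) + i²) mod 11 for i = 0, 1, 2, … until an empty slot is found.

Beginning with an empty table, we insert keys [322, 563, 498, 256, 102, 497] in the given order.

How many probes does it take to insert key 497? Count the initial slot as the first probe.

3

322 hashes to 3; slot 3 is free → place at 3.
563 hashes to 2; slot 2 is free → place at 2.
498 hashes to 3; 3 taken → place at 4.
256 hashes to 3; 3,4 taken → place at 7.
102 hashes to 3; 3,4,7 taken → place at 1.
497 hashes to 2; 2,3 taken → place at 6.
Table: [—, 102, 563, 322, 498, —, 497, 256, —, —, —]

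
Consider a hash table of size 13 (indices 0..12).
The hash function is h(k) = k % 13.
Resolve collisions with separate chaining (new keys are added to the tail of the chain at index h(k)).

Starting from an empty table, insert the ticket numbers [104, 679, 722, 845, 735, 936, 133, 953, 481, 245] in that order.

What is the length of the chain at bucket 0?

4

104 → bucket 0
679 → bucket 3
722 → bucket 7
845 → bucket 0 (collision)
735 → bucket 7 (collision)
936 → bucket 0 (collision)
133 → bucket 3 (collision)
953 → bucket 4
481 → bucket 0 (collision)
245 → bucket 11
Final buckets:
0: 104 -> 845 -> 936 -> 481
1: .
2: .
3: 679 -> 133
4: 953
5: .
6: .
7: 722 -> 735
8: .
9: .
10: .
11: 245
12: .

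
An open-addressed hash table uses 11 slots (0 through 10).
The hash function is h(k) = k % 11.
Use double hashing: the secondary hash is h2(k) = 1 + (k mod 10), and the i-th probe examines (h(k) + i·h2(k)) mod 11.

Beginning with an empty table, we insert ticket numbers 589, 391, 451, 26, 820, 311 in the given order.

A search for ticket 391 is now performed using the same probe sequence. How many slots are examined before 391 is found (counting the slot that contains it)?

2

Insert 589: h=6, slot 6 empty -> index 6.
Insert 391: h=6, h2=2, slot 6 occupied -> index 8.
Insert 451: h=0, slot 0 empty -> index 0.
Insert 26: h=4, slot 4 empty -> index 4.
Insert 820: h=6, h2=1, slot 6 occupied -> index 7.
Insert 311: h=3, slot 3 empty -> index 3.
Table: [451, ∅, ∅, 311, 26, ∅, 589, 820, 391, ∅, ∅]
Lookup 391: h=6, h2=2, probe 6,8 → found at 8.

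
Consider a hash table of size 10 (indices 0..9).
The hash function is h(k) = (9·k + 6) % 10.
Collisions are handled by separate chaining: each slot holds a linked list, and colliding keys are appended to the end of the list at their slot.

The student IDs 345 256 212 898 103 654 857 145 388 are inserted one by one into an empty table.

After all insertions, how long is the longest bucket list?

345 → bucket 1
256 → bucket 0
212 → bucket 4
898 → bucket 8
103 → bucket 3
654 → bucket 2
857 → bucket 9
145 → bucket 1 (collision)
388 → bucket 8 (collision)
Final buckets:
0: 256
1: 345 -> 145
2: 654
3: 103
4: 212
5: .
6: .
7: .
8: 898 -> 388
9: 857

2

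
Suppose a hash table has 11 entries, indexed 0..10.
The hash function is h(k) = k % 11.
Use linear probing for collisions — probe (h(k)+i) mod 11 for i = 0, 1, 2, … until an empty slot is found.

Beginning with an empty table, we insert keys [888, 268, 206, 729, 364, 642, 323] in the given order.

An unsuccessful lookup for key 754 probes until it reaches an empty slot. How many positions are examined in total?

2

Insert 888: h=8, slot 8 empty => index 8.
Insert 268: h=4, slot 4 empty => index 4.
Insert 206: h=8, slot 8 occupied => index 9.
Insert 729: h=3, slot 3 empty => index 3.
Insert 364: h=1, slot 1 empty => index 1.
Insert 642: h=4, slot 4 occupied => index 5.
Insert 323: h=4, slots 4,5 occupied => index 6.
Table: [., 364, ., 729, 268, 642, 323, ., 888, 206, .]
Lookup 754: h=6, probe 6,7 → slot 7 empty, not found.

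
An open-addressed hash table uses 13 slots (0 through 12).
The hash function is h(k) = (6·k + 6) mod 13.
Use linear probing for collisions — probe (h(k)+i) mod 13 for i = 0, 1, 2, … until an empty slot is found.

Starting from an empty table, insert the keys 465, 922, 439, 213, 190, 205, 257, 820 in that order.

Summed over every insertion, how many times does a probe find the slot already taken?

Insert 465: h=1, slot 1 empty => index 1.
Insert 922: h=0, slot 0 empty => index 0.
Insert 439: h=1, slot 1 occupied => index 2.
Insert 213: h=10, slot 10 empty => index 10.
Insert 190: h=2, slot 2 occupied => index 3.
Insert 205: h=1, slots 1,2,3 occupied => index 4.
Insert 257: h=1, slots 1,2,3,4 occupied => index 5.
Insert 820: h=12, slot 12 empty => index 12.
Table: [922, 465, 439, 190, 205, 257, _, _, _, _, 213, _, 820]

9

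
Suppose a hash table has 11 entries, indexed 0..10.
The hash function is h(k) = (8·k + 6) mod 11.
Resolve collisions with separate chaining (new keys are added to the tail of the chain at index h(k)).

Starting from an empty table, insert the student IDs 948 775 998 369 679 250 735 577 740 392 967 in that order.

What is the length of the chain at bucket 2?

948 -> bucket 0
775 -> bucket 2
998 -> bucket 4
369 -> bucket 10
679 -> bucket 4 (collision)
250 -> bucket 4 (collision)
735 -> bucket 1
577 -> bucket 2 (collision)
740 -> bucket 8
392 -> bucket 7
967 -> bucket 9
Final buckets:
0: 948
1: 735
2: 775 -> 577
3: .
4: 998 -> 679 -> 250
5: .
6: .
7: 392
8: 740
9: 967
10: 369

2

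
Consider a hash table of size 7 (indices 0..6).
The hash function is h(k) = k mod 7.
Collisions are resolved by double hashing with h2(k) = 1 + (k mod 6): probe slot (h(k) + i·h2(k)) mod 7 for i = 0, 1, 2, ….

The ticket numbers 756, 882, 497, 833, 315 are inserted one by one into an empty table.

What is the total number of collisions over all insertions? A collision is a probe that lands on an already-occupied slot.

5

Insert 756: h=0, slot 0 empty -> index 0.
Insert 882: h=0, h2=1, slot 0 occupied -> index 1.
Insert 497: h=0, h2=6, slot 0 occupied -> index 6.
Insert 833: h=0, h2=6, slots 0,6 occupied -> index 5.
Insert 315: h=0, h2=4, slot 0 occupied -> index 4.
Table: [756, 882, _, _, 315, 833, 497]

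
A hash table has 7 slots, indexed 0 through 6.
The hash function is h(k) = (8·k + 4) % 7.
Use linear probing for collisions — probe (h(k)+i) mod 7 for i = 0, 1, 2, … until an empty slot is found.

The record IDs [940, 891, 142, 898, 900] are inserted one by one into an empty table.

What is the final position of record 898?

2

940 hashes to 6; slot 6 is free → place at 6.
891 hashes to 6; 6 taken → place at 0.
142 hashes to 6; 6,0 taken → place at 1.
898 hashes to 6; 6,0,1 taken → place at 2.
900 hashes to 1; 1,2 taken → place at 3.
Table: [891, 142, 898, 900, ., ., 940]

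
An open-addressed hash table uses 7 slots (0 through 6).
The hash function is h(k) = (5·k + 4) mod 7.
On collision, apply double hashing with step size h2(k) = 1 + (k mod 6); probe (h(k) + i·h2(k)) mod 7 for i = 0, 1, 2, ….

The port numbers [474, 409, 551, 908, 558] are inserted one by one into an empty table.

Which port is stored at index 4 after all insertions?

474 hashes to 1; slot 1 is free → place at 1.
409 hashes to 5; slot 5 is free → place at 5.
551 hashes to 1, h2=6; 1 taken → place at 0.
908 hashes to 1, h2=3; 1 taken → place at 4.
558 hashes to 1, h2=1; 1 taken → place at 2.
Table: [551, 474, 558, —, 908, 409, —]

908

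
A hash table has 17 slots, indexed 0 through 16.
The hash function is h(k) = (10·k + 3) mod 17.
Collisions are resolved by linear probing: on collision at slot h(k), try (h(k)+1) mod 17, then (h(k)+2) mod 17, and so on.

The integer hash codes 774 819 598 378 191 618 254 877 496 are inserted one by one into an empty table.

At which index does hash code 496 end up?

774 hashes to 8; slot 8 is free => place at 8.
819 hashes to 16; slot 16 is free => place at 16.
598 hashes to 16; 16 taken => place at 0.
378 hashes to 9; slot 9 is free => place at 9.
191 hashes to 9; 9 taken => place at 10.
618 hashes to 12; slot 12 is free => place at 12.
254 hashes to 10; 10 taken => place at 11.
877 hashes to 1; slot 1 is free => place at 1.
496 hashes to 16; 16,0,1 taken => place at 2.
Table: [598, 877, 496, -, -, -, -, -, 774, 378, 191, 254, 618, -, -, -, 819]

2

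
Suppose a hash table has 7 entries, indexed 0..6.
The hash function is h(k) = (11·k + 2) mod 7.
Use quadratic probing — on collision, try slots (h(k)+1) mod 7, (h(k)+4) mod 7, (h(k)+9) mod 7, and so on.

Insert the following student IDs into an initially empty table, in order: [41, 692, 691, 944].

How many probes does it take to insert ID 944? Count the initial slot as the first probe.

3

41: h=5 -> slot 5
692: h=5, probe 5,6 -> slot 6
691: h=1 -> slot 1
944: h=5, probe 5,6,2 -> slot 2
Table: [_, 691, 944, _, _, 41, 692]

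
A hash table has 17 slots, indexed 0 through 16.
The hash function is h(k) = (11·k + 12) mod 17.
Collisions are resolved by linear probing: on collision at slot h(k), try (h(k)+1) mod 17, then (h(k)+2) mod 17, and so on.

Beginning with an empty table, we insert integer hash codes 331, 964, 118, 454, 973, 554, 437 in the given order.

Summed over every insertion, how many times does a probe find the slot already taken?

Insert 331: h=15, slot 15 empty -> index 15.
Insert 964: h=8, slot 8 empty -> index 8.
Insert 118: h=1, slot 1 empty -> index 1.
Insert 454: h=8, slot 8 occupied -> index 9.
Insert 973: h=5, slot 5 empty -> index 5.
Insert 554: h=3, slot 3 empty -> index 3.
Insert 437: h=8, slots 8,9 occupied -> index 10.
Table: [—, 118, —, 554, —, 973, —, —, 964, 454, 437, —, —, —, —, 331, —]

3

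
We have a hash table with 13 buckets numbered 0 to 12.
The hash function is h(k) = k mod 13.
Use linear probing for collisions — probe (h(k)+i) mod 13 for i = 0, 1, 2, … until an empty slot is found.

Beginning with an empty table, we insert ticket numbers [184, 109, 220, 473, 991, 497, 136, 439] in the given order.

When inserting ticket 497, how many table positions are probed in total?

2

Insert 184: h=2, slot 2 empty => index 2.
Insert 109: h=5, slot 5 empty => index 5.
Insert 220: h=12, slot 12 empty => index 12.
Insert 473: h=5, slot 5 occupied => index 6.
Insert 991: h=3, slot 3 empty => index 3.
Insert 497: h=3, slot 3 occupied => index 4.
Insert 136: h=6, slot 6 occupied => index 7.
Insert 439: h=10, slot 10 empty => index 10.
Table: [., ., 184, 991, 497, 109, 473, 136, ., ., 439, ., 220]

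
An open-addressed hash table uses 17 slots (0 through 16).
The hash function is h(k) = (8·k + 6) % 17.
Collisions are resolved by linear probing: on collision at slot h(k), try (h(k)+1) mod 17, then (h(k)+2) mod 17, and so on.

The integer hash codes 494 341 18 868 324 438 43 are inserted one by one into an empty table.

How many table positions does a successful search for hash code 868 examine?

494: h=14 => slot 14
341: h=14, probe 14,15 => slot 15
18: h=14, probe 14,15,16 => slot 16
868: h=14, probe 14,15,16,0 => slot 0
324: h=14, probe 14,15,16,0,1 => slot 1
438: h=8 => slot 8
43: h=10 => slot 10
Table: [868, 324, ∅, ∅, ∅, ∅, ∅, ∅, 438, ∅, 43, ∅, ∅, ∅, 494, 341, 18]
Lookup 868: h=14, probe 14,15,16,0 → found at 0.

4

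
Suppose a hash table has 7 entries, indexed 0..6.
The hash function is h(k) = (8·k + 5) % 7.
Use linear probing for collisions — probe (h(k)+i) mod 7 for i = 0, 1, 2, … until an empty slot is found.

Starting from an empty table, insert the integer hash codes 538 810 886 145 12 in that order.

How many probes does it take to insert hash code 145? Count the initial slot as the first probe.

3

538 hashes to 4; slot 4 is free → place at 4.
810 hashes to 3; slot 3 is free → place at 3.
886 hashes to 2; slot 2 is free → place at 2.
145 hashes to 3; 3,4 taken → place at 5.
12 hashes to 3; 3,4,5 taken → place at 6.
Table: [_, _, 886, 810, 538, 145, 12]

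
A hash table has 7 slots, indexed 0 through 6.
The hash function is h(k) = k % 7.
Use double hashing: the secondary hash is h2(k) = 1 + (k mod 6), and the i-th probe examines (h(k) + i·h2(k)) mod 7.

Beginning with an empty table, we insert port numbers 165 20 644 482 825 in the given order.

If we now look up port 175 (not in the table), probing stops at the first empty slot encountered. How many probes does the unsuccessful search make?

5

165: h=4 => slot 4
20: h=6 => slot 6
644: h=0 => slot 0
482: h=6, h2=3, probe 6,2 => slot 2
825: h=6, h2=4, probe 6,3 => slot 3
Table: [644, ., 482, 825, 165, ., 20]
Lookup 175: h=0, h2=2, probe 0,2,4,6,1 → slot 1 empty, not found.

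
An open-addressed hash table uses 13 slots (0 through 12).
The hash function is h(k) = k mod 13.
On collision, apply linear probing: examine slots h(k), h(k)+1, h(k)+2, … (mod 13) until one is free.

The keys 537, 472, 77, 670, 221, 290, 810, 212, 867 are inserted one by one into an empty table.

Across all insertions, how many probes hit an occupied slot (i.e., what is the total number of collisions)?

537 hashes to 4; slot 4 is free → place at 4.
472 hashes to 4; 4 taken → place at 5.
77 hashes to 12; slot 12 is free → place at 12.
670 hashes to 7; slot 7 is free → place at 7.
221 hashes to 0; slot 0 is free → place at 0.
290 hashes to 4; 4,5 taken → place at 6.
810 hashes to 4; 4,5,6,7 taken → place at 8.
212 hashes to 4; 4,5,6,7,8 taken → place at 9.
867 hashes to 9; 9 taken → place at 10.
Table: [221, ∅, ∅, ∅, 537, 472, 290, 670, 810, 212, 867, ∅, 77]

13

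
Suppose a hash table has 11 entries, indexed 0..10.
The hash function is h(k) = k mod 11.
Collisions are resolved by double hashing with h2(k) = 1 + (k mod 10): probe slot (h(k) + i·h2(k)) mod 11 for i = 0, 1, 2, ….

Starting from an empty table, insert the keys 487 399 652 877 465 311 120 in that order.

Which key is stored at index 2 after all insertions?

399

487 hashes to 3; slot 3 is free => place at 3.
399 hashes to 3, h2=10; 3 taken => place at 2.
652 hashes to 3, h2=3; 3 taken => place at 6.
877 hashes to 8; slot 8 is free => place at 8.
465 hashes to 3, h2=6; 3 taken => place at 9.
311 hashes to 3, h2=2; 3 taken => place at 5.
120 hashes to 10; slot 10 is free => place at 10.
Table: [∅, ∅, 399, 487, ∅, 311, 652, ∅, 877, 465, 120]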